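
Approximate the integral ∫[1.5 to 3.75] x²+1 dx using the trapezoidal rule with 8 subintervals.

f(x) = x²+1
a = 1.5, b = 3.75, n = 8
h = (b - a)/n = 0.281250

Trapezoidal rule: (h/2)[f(x₀) + 2f(x₁) + 2f(x₂) + ... + f(xₙ)]

x_0 = 1.5000, f(x_0) = 3.250000, coefficient = 1
x_1 = 1.7812, f(x_1) = 4.172852, coefficient = 2
x_2 = 2.0625, f(x_2) = 5.253906, coefficient = 2
x_3 = 2.3438, f(x_3) = 6.493164, coefficient = 2
x_4 = 2.6250, f(x_4) = 7.890625, coefficient = 2
x_5 = 2.9062, f(x_5) = 9.446289, coefficient = 2
x_6 = 3.1875, f(x_6) = 11.160156, coefficient = 2
x_7 = 3.4688, f(x_7) = 13.032227, coefficient = 2
x_8 = 3.7500, f(x_8) = 15.062500, coefficient = 1

I ≈ (0.281250/2) × 133.210938 = 18.732788
Exact value: 18.703125
Error: 0.029663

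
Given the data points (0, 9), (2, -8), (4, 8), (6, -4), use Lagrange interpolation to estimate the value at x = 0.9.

Lagrange interpolation formula:
P(x) = Σ yᵢ × Lᵢ(x)
where Lᵢ(x) = Π_{j≠i} (x - xⱼ)/(xᵢ - xⱼ)

L_0(0.9) = (0.9 - 2)/(0 - 2) × (0.9 - 4)/(0 - 4) × (0.9 - 6)/(0 - 6) = 0.362313
L_1(0.9) = (0.9 - 0)/(2 - 0) × (0.9 - 4)/(2 - 4) × (0.9 - 6)/(2 - 6) = 0.889312
L_2(0.9) = (0.9 - 0)/(4 - 0) × (0.9 - 2)/(4 - 2) × (0.9 - 6)/(4 - 6) = -0.315563
L_3(0.9) = (0.9 - 0)/(6 - 0) × (0.9 - 2)/(6 - 2) × (0.9 - 4)/(6 - 4) = 0.063938

P(0.9) = 9×L_0(0.9) + (-8)×L_1(0.9) + 8×L_2(0.9) + (-4)×L_3(0.9)
P(0.9) = -6.633937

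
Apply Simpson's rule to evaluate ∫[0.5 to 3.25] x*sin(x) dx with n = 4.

f(x) = x*sin(x)
a = 0.5, b = 3.25, n = 4
h = (b - a)/n = 0.687500

Simpson's rule: (h/3)[f(x₀) + 4f(x₁) + 2f(x₂) + ... + f(xₙ)]

x_0 = 0.5000, f(x_0) = 0.239713, coefficient = 1
x_1 = 1.1875, f(x_1) = 1.101331, coefficient = 4
x_2 = 1.8750, f(x_2) = 1.788911, coefficient = 2
x_3 = 2.5625, f(x_3) = 1.402366, coefficient = 4
x_4 = 3.2500, f(x_4) = -0.351634, coefficient = 1

I ≈ (0.687500/3) × 13.480689 = 3.089325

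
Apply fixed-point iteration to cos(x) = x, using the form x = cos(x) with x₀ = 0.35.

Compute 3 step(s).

Equation: cos(x) = x
Fixed-point form: x = cos(x)
x₀ = 0.35

x_1 = g(0.350000) = 0.939373
x_2 = g(0.939373) = 0.590294
x_3 = g(0.590294) = 0.830777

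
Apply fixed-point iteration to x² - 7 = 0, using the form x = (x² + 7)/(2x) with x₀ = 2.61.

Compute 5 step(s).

Equation: x² - 7 = 0
Fixed-point form: x = (x² + 7)/(2x)
x₀ = 2.61

x_1 = g(2.610000) = 2.645996
x_2 = g(2.645996) = 2.645751
x_3 = g(2.645751) = 2.645751
x_4 = g(2.645751) = 2.645751
x_5 = g(2.645751) = 2.645751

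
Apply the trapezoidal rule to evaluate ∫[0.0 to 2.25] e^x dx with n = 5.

f(x) = e^x
a = 0.0, b = 2.25, n = 5
h = (b - a)/n = 0.450000

Trapezoidal rule: (h/2)[f(x₀) + 2f(x₁) + 2f(x₂) + ... + f(xₙ)]

x_0 = 0.0000, f(x_0) = 1.000000, coefficient = 1
x_1 = 0.4500, f(x_1) = 1.568312, coefficient = 2
x_2 = 0.9000, f(x_2) = 2.459603, coefficient = 2
x_3 = 1.3500, f(x_3) = 3.857426, coefficient = 2
x_4 = 1.8000, f(x_4) = 6.049647, coefficient = 2
x_5 = 2.2500, f(x_5) = 9.487736, coefficient = 1

I ≈ (0.450000/2) × 38.357712 = 8.630485
Exact value: 8.487736
Error: 0.142749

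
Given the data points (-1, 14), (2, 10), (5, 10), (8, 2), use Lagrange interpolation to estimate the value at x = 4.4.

Lagrange interpolation formula:
P(x) = Σ yᵢ × Lᵢ(x)
where Lᵢ(x) = Π_{j≠i} (x - xⱼ)/(xᵢ - xⱼ)

L_0(4.4) = (4.4 - 2)/(-1 - 2) × (4.4 - 5)/(-1 - 5) × (4.4 - 8)/(-1 - 8) = -0.032000
L_1(4.4) = (4.4 - (-1))/(2 - (-1)) × (4.4 - 5)/(2 - 5) × (4.4 - 8)/(2 - 8) = 0.216000
L_2(4.4) = (4.4 - (-1))/(5 - (-1)) × (4.4 - 2)/(5 - 2) × (4.4 - 8)/(5 - 8) = 0.864000
L_3(4.4) = (4.4 - (-1))/(8 - (-1)) × (4.4 - 2)/(8 - 2) × (4.4 - 5)/(8 - 5) = -0.048000

P(4.4) = 14×L_0(4.4) + 10×L_1(4.4) + 10×L_2(4.4) + 2×L_3(4.4)
P(4.4) = 10.256000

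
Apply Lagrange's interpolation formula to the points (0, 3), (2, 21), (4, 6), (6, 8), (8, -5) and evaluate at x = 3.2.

Lagrange interpolation formula:
P(x) = Σ yᵢ × Lᵢ(x)
where Lᵢ(x) = Π_{j≠i} (x - xⱼ)/(xᵢ - xⱼ)

L_0(3.2) = (3.2 - 2)/(0 - 2) × (3.2 - 4)/(0 - 4) × (3.2 - 6)/(0 - 6) × (3.2 - 8)/(0 - 8) = -0.033600
L_1(3.2) = (3.2 - 0)/(2 - 0) × (3.2 - 4)/(2 - 4) × (3.2 - 6)/(2 - 6) × (3.2 - 8)/(2 - 8) = 0.358400
L_2(3.2) = (3.2 - 0)/(4 - 0) × (3.2 - 2)/(4 - 2) × (3.2 - 6)/(4 - 6) × (3.2 - 8)/(4 - 8) = 0.806400
L_3(3.2) = (3.2 - 0)/(6 - 0) × (3.2 - 2)/(6 - 2) × (3.2 - 4)/(6 - 4) × (3.2 - 8)/(6 - 8) = -0.153600
L_4(3.2) = (3.2 - 0)/(8 - 0) × (3.2 - 2)/(8 - 2) × (3.2 - 4)/(8 - 4) × (3.2 - 6)/(8 - 6) = 0.022400

P(3.2) = 3×L_0(3.2) + 21×L_1(3.2) + 6×L_2(3.2) + 8×L_3(3.2) + (-5)×L_4(3.2)
P(3.2) = 10.923200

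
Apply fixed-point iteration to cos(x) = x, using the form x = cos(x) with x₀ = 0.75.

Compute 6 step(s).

Equation: cos(x) = x
Fixed-point form: x = cos(x)
x₀ = 0.75

x_1 = g(0.750000) = 0.731689
x_2 = g(0.731689) = 0.744047
x_3 = g(0.744047) = 0.735734
x_4 = g(0.735734) = 0.741339
x_5 = g(0.741339) = 0.737565
x_6 = g(0.737565) = 0.740108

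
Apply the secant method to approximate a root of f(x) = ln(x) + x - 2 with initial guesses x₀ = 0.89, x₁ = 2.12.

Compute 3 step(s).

f(x) = ln(x) + x - 2
x₀ = 0.89, x₁ = 2.12

Secant formula: x_{n+1} = x_n - f(x_n)(x_n - x_{n-1})/(f(x_n) - f(x_{n-1}))

Iteration 1:
  f(0.890000) = -1.226534
  f(2.120000) = 0.871416
  x_2 = 2.120000 - 0.871416×(2.120000 - 0.890000)/(0.871416 - (-1.226534))
       = 1.609100
Iteration 2:
  f(2.120000) = 0.871416
  f(1.609100) = 0.084776
  x_3 = 1.609100 - 0.084776×(1.609100 - 2.120000)/(0.084776 - 0.871416)
       = 1.554041
Iteration 3:
  f(1.609100) = 0.084776
  f(1.554041) = -0.005100
  x_4 = 1.554041 - (-0.005100)×(1.554041 - 1.609100)/(-0.005100 - 0.084776)
       = 1.557166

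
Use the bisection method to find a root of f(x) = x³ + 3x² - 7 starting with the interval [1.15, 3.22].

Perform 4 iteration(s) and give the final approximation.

f(x) = x³ + 3x² - 7
Initial interval: [1.15, 3.22]

Iteration 1:
  c_1 = (1.150000 + 3.220000)/2 = 2.185000
  f(c_1) = f(2.185000) = 17.754357
  f(a) × f(c) < 0, new interval: [1.150000, 2.185000]
Iteration 2:
  c_2 = (1.150000 + 2.185000)/2 = 1.667500
  f(c_2) = f(1.667500) = 5.978246
  f(a) × f(c) < 0, new interval: [1.150000, 1.667500]
Iteration 3:
  c_3 = (1.150000 + 1.667500)/2 = 1.408750
  f(c_3) = f(1.408750) = 1.749502
  f(a) × f(c) < 0, new interval: [1.150000, 1.408750]
Iteration 4:
  c_4 = (1.150000 + 1.408750)/2 = 1.279375
  f(c_4) = f(1.279375) = 0.004483
  f(a) × f(c) < 0, new interval: [1.150000, 1.279375]

After 4 iteration(s), the approximation is c_4 = 1.279375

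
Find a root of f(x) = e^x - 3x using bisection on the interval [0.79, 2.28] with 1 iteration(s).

f(x) = e^x - 3x
Initial interval: [0.79, 2.28]

Iteration 1:
  c_1 = (0.790000 + 2.280000)/2 = 1.535000
  f(c_1) = f(1.535000) = 0.036326
  f(a) × f(c) < 0, new interval: [0.790000, 1.535000]

After 1 iteration(s), the approximation is c_1 = 1.535000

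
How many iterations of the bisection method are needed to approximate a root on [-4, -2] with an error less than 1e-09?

We need (b-a)/2^n ≤ 1e-09
(-2 - (-4))/2^n ≤ 1e-09
2/2^n ≤ 1e-09
2^n ≥ 2000000000
n ≥ log₂(2000000000) = 30.90
n ≥ 31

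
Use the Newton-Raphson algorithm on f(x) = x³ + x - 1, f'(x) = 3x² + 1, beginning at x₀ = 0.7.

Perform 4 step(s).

f(x) = x³ + x - 1
f'(x) = 3x² + 1
x₀ = 0.7

Newton-Raphson formula: x_{n+1} = x_n - f(x_n)/f'(x_n)

Iteration 1:
  f(0.700000) = 0.043000
  f'(0.700000) = 2.470000
  x_1 = 0.700000 - 0.043000/2.470000 = 0.682591
Iteration 2:
  f(0.682591) = 0.000631
  f'(0.682591) = 2.397792
  x_2 = 0.682591 - 0.000631/2.397792 = 0.682328
Iteration 3:
  f(0.682328) = 0.000000
  f'(0.682328) = 2.396714
  x_3 = 0.682328 - 0.000000/2.396714 = 0.682328
Iteration 4:
  f(0.682328) = 0.000000
  f'(0.682328) = 2.396714
  x_4 = 0.682328 - 0.000000/2.396714 = 0.682328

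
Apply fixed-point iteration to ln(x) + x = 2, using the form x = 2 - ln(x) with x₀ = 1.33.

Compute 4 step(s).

Equation: ln(x) + x = 2
Fixed-point form: x = 2 - ln(x)
x₀ = 1.33

x_1 = g(1.330000) = 1.714821
x_2 = g(1.714821) = 1.460691
x_3 = g(1.460691) = 1.621090
x_4 = g(1.621090) = 1.516901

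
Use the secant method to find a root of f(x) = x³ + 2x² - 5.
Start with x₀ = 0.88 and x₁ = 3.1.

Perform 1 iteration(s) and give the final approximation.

f(x) = x³ + 2x² - 5
x₀ = 0.88, x₁ = 3.1

Secant formula: x_{n+1} = x_n - f(x_n)(x_n - x_{n-1})/(f(x_n) - f(x_{n-1}))

Iteration 1:
  f(0.880000) = -2.769728
  f(3.100000) = 44.011000
  x_2 = 3.100000 - 44.011000×(3.100000 - 0.880000)/(44.011000 - (-2.769728))
       = 1.011439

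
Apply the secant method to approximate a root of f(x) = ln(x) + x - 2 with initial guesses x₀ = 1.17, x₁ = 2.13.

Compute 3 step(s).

f(x) = ln(x) + x - 2
x₀ = 1.17, x₁ = 2.13

Secant formula: x_{n+1} = x_n - f(x_n)(x_n - x_{n-1})/(f(x_n) - f(x_{n-1}))

Iteration 1:
  f(1.170000) = -0.672996
  f(2.130000) = 0.886122
  x_2 = 2.130000 - 0.886122×(2.130000 - 1.170000)/(0.886122 - (-0.672996))
       = 1.584386
Iteration 2:
  f(2.130000) = 0.886122
  f(1.584386) = 0.044583
  x_3 = 1.584386 - 0.044583×(1.584386 - 2.130000)/(0.044583 - 0.886122)
       = 1.555481
Iteration 3:
  f(1.584386) = 0.044583
  f(1.555481) = -0.002735
  x_4 = 1.555481 - (-0.002735)×(1.555481 - 1.584386)/(-0.002735 - 0.044583)
       = 1.557151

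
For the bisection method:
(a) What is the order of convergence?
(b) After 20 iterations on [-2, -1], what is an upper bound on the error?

(a) Bisection has linear (order 1) convergence; the error is halved each step.

(b) Error bound = (b-a)/2^n = (-1 - (-2))/2^{20}
    = 1/2^{20}

(a) 1 (linear); (b) error ≤ 9.54e-07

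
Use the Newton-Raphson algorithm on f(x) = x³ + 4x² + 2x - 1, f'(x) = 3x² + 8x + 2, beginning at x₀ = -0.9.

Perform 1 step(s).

f(x) = x³ + 4x² + 2x - 1
f'(x) = 3x² + 8x + 2
x₀ = -0.9

Newton-Raphson formula: x_{n+1} = x_n - f(x_n)/f'(x_n)

Iteration 1:
  f(-0.900000) = -0.289000
  f'(-0.900000) = -2.770000
  x_1 = -0.900000 - (-0.289000)/(-2.770000) = -1.004332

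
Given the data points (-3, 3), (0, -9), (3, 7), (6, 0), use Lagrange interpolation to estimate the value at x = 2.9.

Lagrange interpolation formula:
P(x) = Σ yᵢ × Lᵢ(x)
where Lᵢ(x) = Π_{j≠i} (x - xⱼ)/(xᵢ - xⱼ)

L_0(2.9) = (2.9 - 0)/(-3 - 0) × (2.9 - 3)/(-3 - 3) × (2.9 - 6)/(-3 - 6) = -0.005549
L_1(2.9) = (2.9 - (-3))/(0 - (-3)) × (2.9 - 3)/(0 - 3) × (2.9 - 6)/(0 - 6) = 0.033870
L_2(2.9) = (2.9 - (-3))/(3 - (-3)) × (2.9 - 0)/(3 - 0) × (2.9 - 6)/(3 - 6) = 0.982241
L_3(2.9) = (2.9 - (-3))/(6 - (-3)) × (2.9 - 0)/(6 - 0) × (2.9 - 3)/(6 - 3) = -0.010562

P(2.9) = 3×L_0(2.9) + (-9)×L_1(2.9) + 7×L_2(2.9) + 0×L_3(2.9)
P(2.9) = 6.554204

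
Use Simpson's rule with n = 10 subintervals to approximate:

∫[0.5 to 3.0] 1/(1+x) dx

f(x) = 1/(1+x)
a = 0.5, b = 3.0, n = 10
h = (b - a)/n = 0.250000

Simpson's rule: (h/3)[f(x₀) + 4f(x₁) + 2f(x₂) + ... + f(xₙ)]

x_0 = 0.5000, f(x_0) = 0.666667, coefficient = 1
x_1 = 0.7500, f(x_1) = 0.571429, coefficient = 4
x_2 = 1.0000, f(x_2) = 0.500000, coefficient = 2
x_3 = 1.2500, f(x_3) = 0.444444, coefficient = 4
x_4 = 1.5000, f(x_4) = 0.400000, coefficient = 2
x_5 = 1.7500, f(x_5) = 0.363636, coefficient = 4
x_6 = 2.0000, f(x_6) = 0.333333, coefficient = 2
x_7 = 2.2500, f(x_7) = 0.307692, coefficient = 4
x_8 = 2.5000, f(x_8) = 0.285714, coefficient = 2
x_9 = 2.7500, f(x_9) = 0.266667, coefficient = 4
x_10 = 3.0000, f(x_10) = 0.250000, coefficient = 1

I ≈ (0.250000/3) × 11.770235 = 0.980853
Exact value: 0.980829
Error: 0.000024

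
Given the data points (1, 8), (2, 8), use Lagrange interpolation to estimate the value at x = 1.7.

Lagrange interpolation formula:
P(x) = Σ yᵢ × Lᵢ(x)
where Lᵢ(x) = Π_{j≠i} (x - xⱼ)/(xᵢ - xⱼ)

L_0(1.7) = (1.7 - 2)/(1 - 2) = 0.300000
L_1(1.7) = (1.7 - 1)/(2 - 1) = 0.700000

P(1.7) = 8×L_0(1.7) + 8×L_1(1.7)
P(1.7) = 8.000000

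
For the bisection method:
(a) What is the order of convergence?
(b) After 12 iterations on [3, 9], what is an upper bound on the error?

(a) Bisection has linear (order 1) convergence; the error is halved each step.

(b) Error bound = (b-a)/2^n = (9 - 3)/2^{12}
    = 6/2^{12}

(a) 1 (linear); (b) error ≤ 1.46e-03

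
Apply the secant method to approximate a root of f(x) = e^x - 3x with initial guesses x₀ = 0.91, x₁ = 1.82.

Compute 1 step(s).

f(x) = e^x - 3x
x₀ = 0.91, x₁ = 1.82

Secant formula: x_{n+1} = x_n - f(x_n)(x_n - x_{n-1})/(f(x_n) - f(x_{n-1}))

Iteration 1:
  f(0.910000) = -0.245677
  f(1.820000) = 0.711858
  x_2 = 1.820000 - 0.711858×(1.820000 - 0.910000)/(0.711858 - (-0.245677))
       = 1.143481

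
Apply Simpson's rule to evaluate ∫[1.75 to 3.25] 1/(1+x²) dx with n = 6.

f(x) = 1/(1+x²)
a = 1.75, b = 3.25, n = 6
h = (b - a)/n = 0.250000

Simpson's rule: (h/3)[f(x₀) + 4f(x₁) + 2f(x₂) + ... + f(xₙ)]

x_0 = 1.7500, f(x_0) = 0.246154, coefficient = 1
x_1 = 2.0000, f(x_1) = 0.200000, coefficient = 4
x_2 = 2.2500, f(x_2) = 0.164948, coefficient = 2
x_3 = 2.5000, f(x_3) = 0.137931, coefficient = 4
x_4 = 2.7500, f(x_4) = 0.116788, coefficient = 2
x_5 = 3.0000, f(x_5) = 0.100000, coefficient = 4
x_6 = 3.2500, f(x_6) = 0.086486, coefficient = 1

I ≈ (0.250000/3) × 2.647838 = 0.220653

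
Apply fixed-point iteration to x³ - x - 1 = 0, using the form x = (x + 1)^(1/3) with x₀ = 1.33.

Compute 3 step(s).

Equation: x³ - x - 1 = 0
Fixed-point form: x = (x + 1)^(1/3)
x₀ = 1.33

x_1 = g(1.330000) = 1.325721
x_2 = g(1.325721) = 1.324908
x_3 = g(1.324908) = 1.324754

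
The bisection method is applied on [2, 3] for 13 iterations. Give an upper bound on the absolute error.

Bisection error bound: |error| ≤ (b-a)/2^n
|error| ≤ (3 - 2)/2^13 = 1/2^13
|error| ≤ 0.0001220703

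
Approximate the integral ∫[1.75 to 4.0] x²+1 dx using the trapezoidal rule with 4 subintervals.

f(x) = x²+1
a = 1.75, b = 4.0, n = 4
h = (b - a)/n = 0.562500

Trapezoidal rule: (h/2)[f(x₀) + 2f(x₁) + 2f(x₂) + ... + f(xₙ)]

x_0 = 1.7500, f(x_0) = 4.062500, coefficient = 1
x_1 = 2.3125, f(x_1) = 6.347656, coefficient = 2
x_2 = 2.8750, f(x_2) = 9.265625, coefficient = 2
x_3 = 3.4375, f(x_3) = 12.816406, coefficient = 2
x_4 = 4.0000, f(x_4) = 17.000000, coefficient = 1

I ≈ (0.562500/2) × 77.921875 = 21.915527
Exact value: 21.796875
Error: 0.118652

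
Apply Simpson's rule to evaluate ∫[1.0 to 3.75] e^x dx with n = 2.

f(x) = e^x
a = 1.0, b = 3.75, n = 2
h = (b - a)/n = 1.375000

Simpson's rule: (h/3)[f(x₀) + 4f(x₁) + 2f(x₂) + ... + f(xₙ)]

x_0 = 1.0000, f(x_0) = 2.718282, coefficient = 1
x_1 = 2.3750, f(x_1) = 10.751013, coefficient = 4
x_2 = 3.7500, f(x_2) = 42.521082, coefficient = 1

I ≈ (1.375000/3) × 88.243417 = 40.444899
Exact value: 39.802800
Error: 0.642099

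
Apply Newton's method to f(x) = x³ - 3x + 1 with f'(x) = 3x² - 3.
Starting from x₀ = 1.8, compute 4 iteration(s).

f(x) = x³ - 3x + 1
f'(x) = 3x² - 3
x₀ = 1.8

Newton-Raphson formula: x_{n+1} = x_n - f(x_n)/f'(x_n)

Iteration 1:
  f(1.800000) = 1.432000
  f'(1.800000) = 6.720000
  x_1 = 1.800000 - 1.432000/6.720000 = 1.586905
Iteration 2:
  f(1.586905) = 0.235535
  f'(1.586905) = 4.554800
  x_2 = 1.586905 - 0.235535/4.554800 = 1.535193
Iteration 3:
  f(1.535193) = 0.012592
  f'(1.535193) = 4.070456
  x_3 = 1.535193 - 0.012592/4.070456 = 1.532100
Iteration 4:
  f(1.532100) = 0.000044
  f'(1.532100) = 4.041989
  x_4 = 1.532100 - 0.000044/4.041989 = 1.532089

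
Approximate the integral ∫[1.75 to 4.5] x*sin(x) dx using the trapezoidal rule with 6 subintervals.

f(x) = x*sin(x)
a = 1.75, b = 4.5, n = 6
h = (b - a)/n = 0.458333

Trapezoidal rule: (h/2)[f(x₀) + 2f(x₁) + 2f(x₂) + ... + f(xₙ)]

x_0 = 1.7500, f(x_0) = 1.721975, coefficient = 1
x_1 = 2.2083, f(x_1) = 1.774538, coefficient = 2
x_2 = 2.6667, f(x_2) = 1.219394, coefficient = 2
x_3 = 3.1250, f(x_3) = 0.051850, coefficient = 2
x_4 = 3.5833, f(x_4) = -1.531924, coefficient = 2
x_5 = 4.0417, f(x_5) = -3.166132, coefficient = 2
x_6 = 4.5000, f(x_6) = -4.398886, coefficient = 1

I ≈ (0.458333/2) × -5.981461 = -1.370751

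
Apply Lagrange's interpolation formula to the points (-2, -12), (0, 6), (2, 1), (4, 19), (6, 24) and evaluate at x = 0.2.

Lagrange interpolation formula:
P(x) = Σ yᵢ × Lᵢ(x)
where Lᵢ(x) = Π_{j≠i} (x - xⱼ)/(xᵢ - xⱼ)

L_0(0.2) = (0.2 - 0)/(-2 - 0) × (0.2 - 2)/(-2 - 2) × (0.2 - 4)/(-2 - 4) × (0.2 - 6)/(-2 - 6) = -0.020663
L_1(0.2) = (0.2 - (-2))/(0 - (-2)) × (0.2 - 2)/(0 - 2) × (0.2 - 4)/(0 - 4) × (0.2 - 6)/(0 - 6) = 0.909150
L_2(0.2) = (0.2 - (-2))/(2 - (-2)) × (0.2 - 0)/(2 - 0) × (0.2 - 4)/(2 - 4) × (0.2 - 6)/(2 - 6) = 0.151525
L_3(0.2) = (0.2 - (-2))/(4 - (-2)) × (0.2 - 0)/(4 - 0) × (0.2 - 2)/(4 - 2) × (0.2 - 6)/(4 - 6) = -0.047850
L_4(0.2) = (0.2 - (-2))/(6 - (-2)) × (0.2 - 0)/(6 - 0) × (0.2 - 2)/(6 - 2) × (0.2 - 4)/(6 - 4) = 0.007838

P(0.2) = (-12)×L_0(0.2) + 6×L_1(0.2) + 1×L_2(0.2) + 19×L_3(0.2) + 24×L_4(0.2)
P(0.2) = 5.133325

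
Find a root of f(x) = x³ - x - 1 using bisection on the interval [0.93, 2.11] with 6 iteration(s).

f(x) = x³ - x - 1
Initial interval: [0.93, 2.11]

Iteration 1:
  c_1 = (0.930000 + 2.110000)/2 = 1.520000
  f(c_1) = f(1.520000) = 0.991808
  f(a) × f(c) < 0, new interval: [0.930000, 1.520000]
Iteration 2:
  c_2 = (0.930000 + 1.520000)/2 = 1.225000
  f(c_2) = f(1.225000) = -0.386734
  f(a) × f(c) ≥ 0, new interval: [1.225000, 1.520000]
Iteration 3:
  c_3 = (1.225000 + 1.520000)/2 = 1.372500
  f(c_3) = f(1.372500) = 0.212955
  f(a) × f(c) < 0, new interval: [1.225000, 1.372500]
Iteration 4:
  c_4 = (1.225000 + 1.372500)/2 = 1.298750
  f(c_4) = f(1.298750) = -0.108081
  f(a) × f(c) ≥ 0, new interval: [1.298750, 1.372500]
Iteration 5:
  c_5 = (1.298750 + 1.372500)/2 = 1.335625
  f(c_5) = f(1.335625) = 0.046989
  f(a) × f(c) < 0, new interval: [1.298750, 1.335625]
Iteration 6:
  c_6 = (1.298750 + 1.335625)/2 = 1.317188
  f(c_6) = f(1.317188) = -0.031890
  f(a) × f(c) ≥ 0, new interval: [1.317188, 1.335625]

After 6 iteration(s), the approximation is c_6 = 1.317188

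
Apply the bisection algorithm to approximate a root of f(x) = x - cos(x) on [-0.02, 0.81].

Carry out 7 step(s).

f(x) = x - cos(x)
Initial interval: [-0.02, 0.81]

Iteration 1:
  c_1 = (-0.020000 + 0.810000)/2 = 0.395000
  f(c_1) = f(0.395000) = -0.527997
  f(a) × f(c) ≥ 0, new interval: [0.395000, 0.810000]
Iteration 2:
  c_2 = (0.395000 + 0.810000)/2 = 0.602500
  f(c_2) = f(0.602500) = -0.221421
  f(a) × f(c) ≥ 0, new interval: [0.602500, 0.810000]
Iteration 3:
  c_3 = (0.602500 + 0.810000)/2 = 0.706250
  f(c_3) = f(0.706250) = -0.054551
  f(a) × f(c) ≥ 0, new interval: [0.706250, 0.810000]
Iteration 4:
  c_4 = (0.706250 + 0.810000)/2 = 0.758125
  f(c_4) = f(0.758125) = 0.031999
  f(a) × f(c) < 0, new interval: [0.706250, 0.758125]
Iteration 5:
  c_5 = (0.706250 + 0.758125)/2 = 0.732187
  f(c_5) = f(0.732187) = -0.011526
  f(a) × f(c) ≥ 0, new interval: [0.732187, 0.758125]
Iteration 6:
  c_6 = (0.732187 + 0.758125)/2 = 0.745156
  f(c_6) = f(0.745156) = 0.010174
  f(a) × f(c) < 0, new interval: [0.732187, 0.745156]
Iteration 7:
  c_7 = (0.732187 + 0.745156)/2 = 0.738672
  f(c_7) = f(0.738672) = -0.000692
  f(a) × f(c) ≥ 0, new interval: [0.738672, 0.745156]

After 7 iteration(s), the approximation is c_7 = 0.738672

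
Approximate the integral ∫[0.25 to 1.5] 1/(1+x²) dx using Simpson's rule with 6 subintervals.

f(x) = 1/(1+x²)
a = 0.25, b = 1.5, n = 6
h = (b - a)/n = 0.208333

Simpson's rule: (h/3)[f(x₀) + 4f(x₁) + 2f(x₂) + ... + f(xₙ)]

x_0 = 0.2500, f(x_0) = 0.941176, coefficient = 1
x_1 = 0.4583, f(x_1) = 0.826399, coefficient = 4
x_2 = 0.6667, f(x_2) = 0.692308, coefficient = 2
x_3 = 0.8750, f(x_3) = 0.566372, coefficient = 4
x_4 = 1.0833, f(x_4) = 0.460064, coefficient = 2
x_5 = 1.2917, f(x_5) = 0.374756, coefficient = 4
x_6 = 1.5000, f(x_6) = 0.307692, coefficient = 1

I ≈ (0.208333/3) × 10.623718 = 0.737758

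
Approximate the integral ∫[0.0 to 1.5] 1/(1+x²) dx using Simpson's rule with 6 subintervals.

f(x) = 1/(1+x²)
a = 0.0, b = 1.5, n = 6
h = (b - a)/n = 0.250000

Simpson's rule: (h/3)[f(x₀) + 4f(x₁) + 2f(x₂) + ... + f(xₙ)]

x_0 = 0.0000, f(x_0) = 1.000000, coefficient = 1
x_1 = 0.2500, f(x_1) = 0.941176, coefficient = 4
x_2 = 0.5000, f(x_2) = 0.800000, coefficient = 2
x_3 = 0.7500, f(x_3) = 0.640000, coefficient = 4
x_4 = 1.0000, f(x_4) = 0.500000, coefficient = 2
x_5 = 1.2500, f(x_5) = 0.390244, coefficient = 4
x_6 = 1.5000, f(x_6) = 0.307692, coefficient = 1

I ≈ (0.250000/3) × 11.793374 = 0.982781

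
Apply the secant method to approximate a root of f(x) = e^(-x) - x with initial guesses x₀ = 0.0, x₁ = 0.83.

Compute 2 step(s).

f(x) = e^(-x) - x
x₀ = 0.0, x₁ = 0.83

Secant formula: x_{n+1} = x_n - f(x_n)(x_n - x_{n-1})/(f(x_n) - f(x_{n-1}))

Iteration 1:
  f(0.000000) = 1.000000
  f(0.830000) = -0.393951
  x_2 = 0.830000 - (-0.393951)×(0.830000 - 0.000000)/(-0.393951 - 1.000000)
       = 0.595430
Iteration 2:
  f(0.830000) = -0.393951
  f(0.595430) = -0.044104
  x_3 = 0.595430 - (-0.044104)×(0.595430 - 0.830000)/(-0.044104 - (-0.393951))
       = 0.565858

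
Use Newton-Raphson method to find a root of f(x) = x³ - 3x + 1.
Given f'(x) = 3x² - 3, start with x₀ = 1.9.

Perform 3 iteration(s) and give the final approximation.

f(x) = x³ - 3x + 1
f'(x) = 3x² - 3
x₀ = 1.9

Newton-Raphson formula: x_{n+1} = x_n - f(x_n)/f'(x_n)

Iteration 1:
  f(1.900000) = 2.159000
  f'(1.900000) = 7.830000
  x_1 = 1.900000 - 2.159000/7.830000 = 1.624266
Iteration 2:
  f(1.624266) = 0.412404
  f'(1.624266) = 4.914717
  x_2 = 1.624266 - 0.412404/4.914717 = 1.540354
Iteration 3:
  f(1.540354) = 0.033720
  f'(1.540354) = 4.118068
  x_3 = 1.540354 - 0.033720/4.118068 = 1.532165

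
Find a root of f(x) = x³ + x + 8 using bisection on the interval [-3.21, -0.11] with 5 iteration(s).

f(x) = x³ + x + 8
Initial interval: [-3.21, -0.11]

Iteration 1:
  c_1 = (-3.210000 + (-0.110000))/2 = -1.660000
  f(c_1) = f(-1.660000) = 1.765704
  f(a) × f(c) < 0, new interval: [-3.210000, -1.660000]
Iteration 2:
  c_2 = (-3.210000 + (-1.660000))/2 = -2.435000
  f(c_2) = f(-2.435000) = -8.872663
  f(a) × f(c) ≥ 0, new interval: [-2.435000, -1.660000]
Iteration 3:
  c_3 = (-2.435000 + (-1.660000))/2 = -2.047500
  f(c_3) = f(-2.047500) = -2.631145
  f(a) × f(c) ≥ 0, new interval: [-2.047500, -1.660000]
Iteration 4:
  c_4 = (-2.047500 + (-1.660000))/2 = -1.853750
  f(c_4) = f(-1.853750) = -0.223956
  f(a) × f(c) ≥ 0, new interval: [-1.853750, -1.660000]
Iteration 5:
  c_5 = (-1.853750 + (-1.660000))/2 = -1.756875
  f(c_5) = f(-1.756875) = 0.820337
  f(a) × f(c) < 0, new interval: [-1.853750, -1.756875]

After 5 iteration(s), the approximation is c_5 = -1.756875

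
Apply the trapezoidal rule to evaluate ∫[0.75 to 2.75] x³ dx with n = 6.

f(x) = x³
a = 0.75, b = 2.75, n = 6
h = (b - a)/n = 0.333333

Trapezoidal rule: (h/2)[f(x₀) + 2f(x₁) + 2f(x₂) + ... + f(xₙ)]

x_0 = 0.7500, f(x_0) = 0.421875, coefficient = 1
x_1 = 1.0833, f(x_1) = 1.271412, coefficient = 2
x_2 = 1.4167, f(x_2) = 2.843171, coefficient = 2
x_3 = 1.7500, f(x_3) = 5.359375, coefficient = 2
x_4 = 2.0833, f(x_4) = 9.042245, coefficient = 2
x_5 = 2.4167, f(x_5) = 14.114005, coefficient = 2
x_6 = 2.7500, f(x_6) = 20.796875, coefficient = 1

I ≈ (0.333333/2) × 86.479167 = 14.413194
Exact value: 14.218750
Error: 0.194444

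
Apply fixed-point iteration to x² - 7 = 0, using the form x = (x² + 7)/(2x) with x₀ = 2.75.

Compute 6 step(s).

Equation: x² - 7 = 0
Fixed-point form: x = (x² + 7)/(2x)
x₀ = 2.75

x_1 = g(2.750000) = 2.647727
x_2 = g(2.647727) = 2.645752
x_3 = g(2.645752) = 2.645751
x_4 = g(2.645751) = 2.645751
x_5 = g(2.645751) = 2.645751
x_6 = g(2.645751) = 2.645751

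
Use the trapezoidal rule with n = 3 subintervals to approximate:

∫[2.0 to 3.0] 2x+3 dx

f(x) = 2x+3
a = 2.0, b = 3.0, n = 3
h = (b - a)/n = 0.333333

Trapezoidal rule: (h/2)[f(x₀) + 2f(x₁) + 2f(x₂) + ... + f(xₙ)]

x_0 = 2.0000, f(x_0) = 7.000000, coefficient = 1
x_1 = 2.3333, f(x_1) = 7.666667, coefficient = 2
x_2 = 2.6667, f(x_2) = 8.333333, coefficient = 2
x_3 = 3.0000, f(x_3) = 9.000000, coefficient = 1

I ≈ (0.333333/2) × 48.000000 = 8.000000
Exact value: 8.000000
Error: 0.000000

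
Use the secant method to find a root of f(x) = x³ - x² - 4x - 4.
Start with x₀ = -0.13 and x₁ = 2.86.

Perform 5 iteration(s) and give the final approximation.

f(x) = x³ - x² - 4x - 4
x₀ = -0.13, x₁ = 2.86

Secant formula: x_{n+1} = x_n - f(x_n)(x_n - x_{n-1})/(f(x_n) - f(x_{n-1}))

Iteration 1:
  f(-0.130000) = -3.499097
  f(2.860000) = -0.225944
  x_2 = 2.860000 - (-0.225944)×(2.860000 - (-0.130000))/(-0.225944 - (-3.499097))
       = 3.066398
Iteration 2:
  f(2.860000) = -0.225944
  f(3.066398) = 3.164330
  x_3 = 3.066398 - 3.164330×(3.066398 - 2.860000)/(3.164330 - (-0.225944))
       = 2.873755
Iteration 3:
  f(3.066398) = 3.164330
  f(2.873755) = -0.020669
  x_4 = 2.873755 - (-0.020669)×(2.873755 - 3.066398)/(-0.020669 - 3.164330)
       = 2.875006
Iteration 4:
  f(2.873755) = -0.020669
  f(2.875006) = -0.001870
  x_5 = 2.875006 - (-0.001870)×(2.875006 - 2.873755)/(-0.001870 - (-0.020669))
       = 2.875130
Iteration 5:
  f(2.875006) = -0.001870
  f(2.875130) = 0.000001
  x_6 = 2.875130 - 0.000001×(2.875130 - 2.875006)/(0.000001 - (-0.001870))
       = 2.875130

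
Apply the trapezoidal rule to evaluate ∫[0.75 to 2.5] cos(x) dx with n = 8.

f(x) = cos(x)
a = 0.75, b = 2.5, n = 8
h = (b - a)/n = 0.218750

Trapezoidal rule: (h/2)[f(x₀) + 2f(x₁) + 2f(x₂) + ... + f(xₙ)]

x_0 = 0.7500, f(x_0) = 0.731689, coefficient = 1
x_1 = 0.9688, f(x_1) = 0.566330, coefficient = 2
x_2 = 1.1875, f(x_2) = 0.373980, coefficient = 2
x_3 = 1.4062, f(x_3) = 0.163805, coefficient = 2
x_4 = 1.6250, f(x_4) = -0.054177, coefficient = 2
x_5 = 1.8438, f(x_5) = -0.269577, coefficient = 2
x_6 = 2.0625, f(x_6) = -0.472128, coefficient = 2
x_7 = 2.2812, f(x_7) = -0.652178, coefficient = 2
x_8 = 2.5000, f(x_8) = -0.801144, coefficient = 1

I ≈ (0.218750/2) × -0.757346 = -0.082835
Exact value: -0.083167
Error: 0.000332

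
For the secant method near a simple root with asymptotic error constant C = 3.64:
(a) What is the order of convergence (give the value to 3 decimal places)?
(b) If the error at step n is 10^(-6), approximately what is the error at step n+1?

(a) Secant method has superlinear convergence with order φ = (1+√5)/2 ≈ 1.618.
    This means |e_{n+1}| ≈ C|e_n|^1.618.

(b) With |e_n| = 10^(-6) and C = 3.64:
    |e_{n+1}| ≈ 3.64 × (10^(-6))^1.618 = 3.64 × 10^(-9.71)

(a) ≈ 1.618 (golden ratio); (b) |e_{n+1}| ≈ 7.127e-10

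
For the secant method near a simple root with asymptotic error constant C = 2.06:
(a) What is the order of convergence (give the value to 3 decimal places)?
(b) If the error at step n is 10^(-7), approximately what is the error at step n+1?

(a) Secant method has superlinear convergence with order φ = (1+√5)/2 ≈ 1.618.
    This means |e_{n+1}| ≈ C|e_n|^1.618.

(b) With |e_n| = 10^(-7) and C = 2.06:
    |e_{n+1}| ≈ 2.06 × (10^(-7))^1.618 = 2.06 × 10^(-11.33)

(a) ≈ 1.618 (golden ratio); (b) |e_{n+1}| ≈ 9.719e-12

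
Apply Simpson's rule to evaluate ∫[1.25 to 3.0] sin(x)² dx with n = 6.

f(x) = sin(x)²
a = 1.25, b = 3.0, n = 6
h = (b - a)/n = 0.291667

Simpson's rule: (h/3)[f(x₀) + 4f(x₁) + 2f(x₂) + ... + f(xₙ)]

x_0 = 1.2500, f(x_0) = 0.900572, coefficient = 1
x_1 = 1.5417, f(x_1) = 0.999152, coefficient = 4
x_2 = 1.8333, f(x_2) = 0.932643, coefficient = 2
x_3 = 2.1250, f(x_3) = 0.723044, coefficient = 4
x_4 = 2.4167, f(x_4) = 0.439675, coefficient = 2
x_5 = 2.7083, f(x_5) = 0.176258, coefficient = 4
x_6 = 3.0000, f(x_6) = 0.019915, coefficient = 1

I ≈ (0.291667/3) × 11.258939 = 1.094619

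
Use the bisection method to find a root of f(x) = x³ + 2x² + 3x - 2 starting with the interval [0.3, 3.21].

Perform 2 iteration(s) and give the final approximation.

f(x) = x³ + 2x² + 3x - 2
Initial interval: [0.3, 3.21]

Iteration 1:
  c_1 = (0.300000 + 3.210000)/2 = 1.755000
  f(c_1) = f(1.755000) = 14.830494
  f(a) × f(c) < 0, new interval: [0.300000, 1.755000]
Iteration 2:
  c_2 = (0.300000 + 1.755000)/2 = 1.027500
  f(c_2) = f(1.027500) = 4.278802
  f(a) × f(c) < 0, new interval: [0.300000, 1.027500]

After 2 iteration(s), the approximation is c_2 = 1.027500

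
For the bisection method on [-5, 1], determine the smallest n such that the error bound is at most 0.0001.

We need (b-a)/2^n ≤ 0.0001
(1 - (-5))/2^n ≤ 0.0001
6/2^n ≤ 0.0001
2^n ≥ 60000
n ≥ log₂(60000) = 15.87
n ≥ 16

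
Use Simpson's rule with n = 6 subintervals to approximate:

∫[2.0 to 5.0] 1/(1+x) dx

f(x) = 1/(1+x)
a = 2.0, b = 5.0, n = 6
h = (b - a)/n = 0.500000

Simpson's rule: (h/3)[f(x₀) + 4f(x₁) + 2f(x₂) + ... + f(xₙ)]

x_0 = 2.0000, f(x_0) = 0.333333, coefficient = 1
x_1 = 2.5000, f(x_1) = 0.285714, coefficient = 4
x_2 = 3.0000, f(x_2) = 0.250000, coefficient = 2
x_3 = 3.5000, f(x_3) = 0.222222, coefficient = 4
x_4 = 4.0000, f(x_4) = 0.200000, coefficient = 2
x_5 = 4.5000, f(x_5) = 0.181818, coefficient = 4
x_6 = 5.0000, f(x_6) = 0.166667, coefficient = 1

I ≈ (0.500000/3) × 4.159019 = 0.693170
Exact value: 0.693147
Error: 0.000023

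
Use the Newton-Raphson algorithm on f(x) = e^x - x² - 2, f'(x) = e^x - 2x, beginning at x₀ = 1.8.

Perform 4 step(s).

f(x) = e^x - x² - 2
f'(x) = e^x - 2x
x₀ = 1.8

Newton-Raphson formula: x_{n+1} = x_n - f(x_n)/f'(x_n)

Iteration 1:
  f(1.800000) = 0.809647
  f'(1.800000) = 2.449647
  x_1 = 1.800000 - 0.809647/2.449647 = 1.469484
Iteration 2:
  f(1.469484) = 0.187608
  f'(1.469484) = 1.408024
  x_2 = 1.469484 - 0.187608/1.408024 = 1.336242
Iteration 3:
  f(1.336242) = 0.019175
  f'(1.336242) = 1.132234
  x_3 = 1.336242 - 0.019175/1.132234 = 1.319306
Iteration 4:
  f(1.319306) = 0.000256
  f'(1.319306) = 1.102212
  x_4 = 1.319306 - 0.000256/1.102212 = 1.319074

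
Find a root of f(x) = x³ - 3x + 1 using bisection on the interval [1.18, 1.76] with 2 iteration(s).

f(x) = x³ - 3x + 1
Initial interval: [1.18, 1.76]

Iteration 1:
  c_1 = (1.180000 + 1.760000)/2 = 1.470000
  f(c_1) = f(1.470000) = -0.233477
  f(a) × f(c) ≥ 0, new interval: [1.470000, 1.760000]
Iteration 2:
  c_2 = (1.470000 + 1.760000)/2 = 1.615000
  f(c_2) = f(1.615000) = 0.367283
  f(a) × f(c) < 0, new interval: [1.470000, 1.615000]

After 2 iteration(s), the approximation is c_2 = 1.615000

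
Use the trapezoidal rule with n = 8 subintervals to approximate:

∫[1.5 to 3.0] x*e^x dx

f(x) = x*e^x
a = 1.5, b = 3.0, n = 8
h = (b - a)/n = 0.187500

Trapezoidal rule: (h/2)[f(x₀) + 2f(x₁) + 2f(x₂) + ... + f(xₙ)]

x_0 = 1.5000, f(x_0) = 6.722534, coefficient = 1
x_1 = 1.6875, f(x_1) = 9.122539, coefficient = 2
x_2 = 1.8750, f(x_2) = 12.226536, coefficient = 2
x_3 = 2.0625, f(x_3) = 16.222819, coefficient = 2
x_4 = 2.2500, f(x_4) = 21.347406, coefficient = 2
x_5 = 2.4375, f(x_5) = 27.895710, coefficient = 2
x_6 = 2.6250, f(x_6) = 36.237007, coefficient = 2
x_7 = 2.8125, f(x_7) = 46.832330, coefficient = 2
x_8 = 3.0000, f(x_8) = 60.256611, coefficient = 1

I ≈ (0.187500/2) × 406.747837 = 38.132610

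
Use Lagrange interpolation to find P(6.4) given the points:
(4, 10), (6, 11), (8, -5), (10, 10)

Lagrange interpolation formula:
P(x) = Σ yᵢ × Lᵢ(x)
where Lᵢ(x) = Π_{j≠i} (x - xⱼ)/(xᵢ - xⱼ)

L_0(6.4) = (6.4 - 6)/(4 - 6) × (6.4 - 8)/(4 - 8) × (6.4 - 10)/(4 - 10) = -0.048000
L_1(6.4) = (6.4 - 4)/(6 - 4) × (6.4 - 8)/(6 - 8) × (6.4 - 10)/(6 - 10) = 0.864000
L_2(6.4) = (6.4 - 4)/(8 - 4) × (6.4 - 6)/(8 - 6) × (6.4 - 10)/(8 - 10) = 0.216000
L_3(6.4) = (6.4 - 4)/(10 - 4) × (6.4 - 6)/(10 - 6) × (6.4 - 8)/(10 - 8) = -0.032000

P(6.4) = 10×L_0(6.4) + 11×L_1(6.4) + (-5)×L_2(6.4) + 10×L_3(6.4)
P(6.4) = 7.624000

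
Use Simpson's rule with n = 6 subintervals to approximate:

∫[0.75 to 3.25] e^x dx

f(x) = e^x
a = 0.75, b = 3.25, n = 6
h = (b - a)/n = 0.416667

Simpson's rule: (h/3)[f(x₀) + 4f(x₁) + 2f(x₂) + ... + f(xₙ)]

x_0 = 0.7500, f(x_0) = 2.117000, coefficient = 1
x_1 = 1.1667, f(x_1) = 3.211271, coefficient = 4
x_2 = 1.5833, f(x_2) = 4.871166, coefficient = 2
x_3 = 2.0000, f(x_3) = 7.389056, coefficient = 4
x_4 = 2.4167, f(x_4) = 11.208436, coefficient = 2
x_5 = 2.8333, f(x_5) = 17.002040, coefficient = 4
x_6 = 3.2500, f(x_6) = 25.790340, coefficient = 1

I ≈ (0.416667/3) × 170.476009 = 23.677224
Exact value: 23.673340
Error: 0.003884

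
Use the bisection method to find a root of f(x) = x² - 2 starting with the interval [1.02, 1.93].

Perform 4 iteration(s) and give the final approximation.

f(x) = x² - 2
Initial interval: [1.02, 1.93]

Iteration 1:
  c_1 = (1.020000 + 1.930000)/2 = 1.475000
  f(c_1) = f(1.475000) = 0.175625
  f(a) × f(c) < 0, new interval: [1.020000, 1.475000]
Iteration 2:
  c_2 = (1.020000 + 1.475000)/2 = 1.247500
  f(c_2) = f(1.247500) = -0.443744
  f(a) × f(c) ≥ 0, new interval: [1.247500, 1.475000]
Iteration 3:
  c_3 = (1.247500 + 1.475000)/2 = 1.361250
  f(c_3) = f(1.361250) = -0.146998
  f(a) × f(c) ≥ 0, new interval: [1.361250, 1.475000]
Iteration 4:
  c_4 = (1.361250 + 1.475000)/2 = 1.418125
  f(c_4) = f(1.418125) = 0.011079
  f(a) × f(c) < 0, new interval: [1.361250, 1.418125]

After 4 iteration(s), the approximation is c_4 = 1.418125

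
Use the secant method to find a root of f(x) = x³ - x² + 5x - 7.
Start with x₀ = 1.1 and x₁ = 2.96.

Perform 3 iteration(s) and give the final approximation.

f(x) = x³ - x² + 5x - 7
x₀ = 1.1, x₁ = 2.96

Secant formula: x_{n+1} = x_n - f(x_n)(x_n - x_{n-1})/(f(x_n) - f(x_{n-1}))

Iteration 1:
  f(1.100000) = -1.379000
  f(2.960000) = 24.972736
  x_2 = 2.960000 - 24.972736×(2.960000 - 1.100000)/(24.972736 - (-1.379000))
       = 1.197335
Iteration 2:
  f(2.960000) = 24.972736
  f(1.197335) = -0.730425
  x_3 = 1.197335 - (-0.730425)×(1.197335 - 2.960000)/(-0.730425 - 24.972736)
       = 1.247426
Iteration 3:
  f(1.197335) = -0.730425
  f(1.247426) = -0.377860
  x_4 = 1.247426 - (-0.377860)×(1.247426 - 1.197335)/(-0.377860 - (-0.730425))
       = 1.301110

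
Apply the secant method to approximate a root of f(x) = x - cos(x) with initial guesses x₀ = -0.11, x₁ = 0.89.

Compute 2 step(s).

f(x) = x - cos(x)
x₀ = -0.11, x₁ = 0.89

Secant formula: x_{n+1} = x_n - f(x_n)(x_n - x_{n-1})/(f(x_n) - f(x_{n-1}))

Iteration 1:
  f(-0.110000) = -1.103956
  f(0.890000) = 0.260588
  x_2 = 0.890000 - 0.260588×(0.890000 - (-0.110000))/(0.260588 - (-1.103956))
       = 0.699029
Iteration 2:
  f(0.890000) = 0.260588
  f(0.699029) = -0.066438
  x_3 = 0.699029 - (-0.066438)×(0.699029 - 0.890000)/(-0.066438 - 0.260588)
       = 0.737826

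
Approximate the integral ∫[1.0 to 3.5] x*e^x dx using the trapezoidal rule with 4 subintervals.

f(x) = x*e^x
a = 1.0, b = 3.5, n = 4
h = (b - a)/n = 0.625000

Trapezoidal rule: (h/2)[f(x₀) + 2f(x₁) + 2f(x₂) + ... + f(xₙ)]

x_0 = 1.0000, f(x_0) = 2.718282, coefficient = 1
x_1 = 1.6250, f(x_1) = 8.252431, coefficient = 2
x_2 = 2.2500, f(x_2) = 21.347406, coefficient = 2
x_3 = 2.8750, f(x_3) = 50.960594, coefficient = 2
x_4 = 3.5000, f(x_4) = 115.904082, coefficient = 1

I ≈ (0.625000/2) × 279.743226 = 87.419758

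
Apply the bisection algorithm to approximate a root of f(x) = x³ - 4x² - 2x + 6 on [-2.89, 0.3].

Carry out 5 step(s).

f(x) = x³ - 4x² - 2x + 6
Initial interval: [-2.89, 0.3]

Iteration 1:
  c_1 = (-2.890000 + 0.300000)/2 = -1.295000
  f(c_1) = f(-1.295000) = -0.289847
  f(a) × f(c) ≥ 0, new interval: [-1.295000, 0.300000]
Iteration 2:
  c_2 = (-1.295000 + 0.300000)/2 = -0.497500
  f(c_2) = f(-0.497500) = 5.881841
  f(a) × f(c) < 0, new interval: [-1.295000, -0.497500]
Iteration 3:
  c_3 = (-1.295000 + (-0.497500))/2 = -0.896250
  f(c_3) = f(-0.896250) = 3.859518
  f(a) × f(c) < 0, new interval: [-1.295000, -0.896250]
Iteration 4:
  c_4 = (-1.295000 + (-0.896250))/2 = -1.095625
  f(c_4) = f(-1.095625) = 2.074492
  f(a) × f(c) < 0, new interval: [-1.295000, -1.095625]
Iteration 5:
  c_5 = (-1.295000 + (-1.095625))/2 = -1.195312
  f(c_5) = f(-1.195312) = 0.967708
  f(a) × f(c) < 0, new interval: [-1.295000, -1.195312]

After 5 iteration(s), the approximation is c_5 = -1.195312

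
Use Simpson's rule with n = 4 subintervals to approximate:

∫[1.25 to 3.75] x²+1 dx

f(x) = x²+1
a = 1.25, b = 3.75, n = 4
h = (b - a)/n = 0.625000

Simpson's rule: (h/3)[f(x₀) + 4f(x₁) + 2f(x₂) + ... + f(xₙ)]

x_0 = 1.2500, f(x_0) = 2.562500, coefficient = 1
x_1 = 1.8750, f(x_1) = 4.515625, coefficient = 4
x_2 = 2.5000, f(x_2) = 7.250000, coefficient = 2
x_3 = 3.1250, f(x_3) = 10.765625, coefficient = 4
x_4 = 3.7500, f(x_4) = 15.062500, coefficient = 1

I ≈ (0.625000/3) × 93.250000 = 19.427083
Exact value: 19.427083
Error: 0.000000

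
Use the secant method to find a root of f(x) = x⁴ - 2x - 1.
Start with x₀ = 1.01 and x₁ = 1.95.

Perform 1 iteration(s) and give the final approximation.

f(x) = x⁴ - 2x - 1
x₀ = 1.01, x₁ = 1.95

Secant formula: x_{n+1} = x_n - f(x_n)(x_n - x_{n-1})/(f(x_n) - f(x_{n-1}))

Iteration 1:
  f(1.010000) = -1.979396
  f(1.950000) = 9.559006
  x_2 = 1.950000 - 9.559006×(1.950000 - 1.010000)/(9.559006 - (-1.979396))
       = 1.171256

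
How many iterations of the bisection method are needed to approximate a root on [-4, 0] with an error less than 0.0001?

We need (b-a)/2^n ≤ 0.0001
(0 - (-4))/2^n ≤ 0.0001
4/2^n ≤ 0.0001
2^n ≥ 40000
n ≥ log₂(40000) = 15.29
n ≥ 16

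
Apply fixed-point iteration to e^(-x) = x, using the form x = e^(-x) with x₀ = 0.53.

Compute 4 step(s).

Equation: e^(-x) = x
Fixed-point form: x = e^(-x)
x₀ = 0.53

x_1 = g(0.530000) = 0.588605
x_2 = g(0.588605) = 0.555101
x_3 = g(0.555101) = 0.574014
x_4 = g(0.574014) = 0.563260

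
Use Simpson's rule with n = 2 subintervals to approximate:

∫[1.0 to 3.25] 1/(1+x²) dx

f(x) = 1/(1+x²)
a = 1.0, b = 3.25, n = 2
h = (b - a)/n = 1.125000

Simpson's rule: (h/3)[f(x₀) + 4f(x₁) + 2f(x₂) + ... + f(xₙ)]

x_0 = 1.0000, f(x_0) = 0.500000, coefficient = 1
x_1 = 2.1250, f(x_1) = 0.181303, coefficient = 4
x_2 = 3.2500, f(x_2) = 0.086486, coefficient = 1

I ≈ (1.125000/3) × 1.311699 = 0.491887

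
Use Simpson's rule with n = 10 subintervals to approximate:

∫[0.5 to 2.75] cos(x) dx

f(x) = cos(x)
a = 0.5, b = 2.75, n = 10
h = (b - a)/n = 0.225000

Simpson's rule: (h/3)[f(x₀) + 4f(x₁) + 2f(x₂) + ... + f(xₙ)]

x_0 = 0.5000, f(x_0) = 0.877583, coefficient = 1
x_1 = 0.7250, f(x_1) = 0.748499, coefficient = 4
x_2 = 0.9500, f(x_2) = 0.581683, coefficient = 2
x_3 = 1.1750, f(x_3) = 0.385543, coefficient = 4
x_4 = 1.4000, f(x_4) = 0.169967, coefficient = 2
x_5 = 1.6250, f(x_5) = -0.054177, coefficient = 4
x_6 = 1.8500, f(x_6) = -0.275590, coefficient = 2
x_7 = 2.0750, f(x_7) = -0.483110, coefficient = 4
x_8 = 2.3000, f(x_8) = -0.666276, coefficient = 2
x_9 = 2.5250, f(x_9) = -0.815854, coefficient = 4
x_10 = 2.7500, f(x_10) = -0.924302, coefficient = 1

I ≈ (0.225000/3) × -1.303546 = -0.097766
Exact value: -0.097765
Error: 0.000001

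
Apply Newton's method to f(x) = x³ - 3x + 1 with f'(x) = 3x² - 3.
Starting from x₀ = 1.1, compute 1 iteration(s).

f(x) = x³ - 3x + 1
f'(x) = 3x² - 3
x₀ = 1.1

Newton-Raphson formula: x_{n+1} = x_n - f(x_n)/f'(x_n)

Iteration 1:
  f(1.100000) = -0.969000
  f'(1.100000) = 0.630000
  x_1 = 1.100000 - (-0.969000)/0.630000 = 2.638095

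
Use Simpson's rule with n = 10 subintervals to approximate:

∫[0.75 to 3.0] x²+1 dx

f(x) = x²+1
a = 0.75, b = 3.0, n = 10
h = (b - a)/n = 0.225000

Simpson's rule: (h/3)[f(x₀) + 4f(x₁) + 2f(x₂) + ... + f(xₙ)]

x_0 = 0.7500, f(x_0) = 1.562500, coefficient = 1
x_1 = 0.9750, f(x_1) = 1.950625, coefficient = 4
x_2 = 1.2000, f(x_2) = 2.440000, coefficient = 2
x_3 = 1.4250, f(x_3) = 3.030625, coefficient = 4
x_4 = 1.6500, f(x_4) = 3.722500, coefficient = 2
x_5 = 1.8750, f(x_5) = 4.515625, coefficient = 4
x_6 = 2.1000, f(x_6) = 5.410000, coefficient = 2
x_7 = 2.3250, f(x_7) = 6.405625, coefficient = 4
x_8 = 2.5500, f(x_8) = 7.502500, coefficient = 2
x_9 = 2.7750, f(x_9) = 8.700625, coefficient = 4
x_10 = 3.0000, f(x_10) = 10.000000, coefficient = 1

I ≈ (0.225000/3) × 148.125000 = 11.109375
Exact value: 11.109375
Error: 0.000000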